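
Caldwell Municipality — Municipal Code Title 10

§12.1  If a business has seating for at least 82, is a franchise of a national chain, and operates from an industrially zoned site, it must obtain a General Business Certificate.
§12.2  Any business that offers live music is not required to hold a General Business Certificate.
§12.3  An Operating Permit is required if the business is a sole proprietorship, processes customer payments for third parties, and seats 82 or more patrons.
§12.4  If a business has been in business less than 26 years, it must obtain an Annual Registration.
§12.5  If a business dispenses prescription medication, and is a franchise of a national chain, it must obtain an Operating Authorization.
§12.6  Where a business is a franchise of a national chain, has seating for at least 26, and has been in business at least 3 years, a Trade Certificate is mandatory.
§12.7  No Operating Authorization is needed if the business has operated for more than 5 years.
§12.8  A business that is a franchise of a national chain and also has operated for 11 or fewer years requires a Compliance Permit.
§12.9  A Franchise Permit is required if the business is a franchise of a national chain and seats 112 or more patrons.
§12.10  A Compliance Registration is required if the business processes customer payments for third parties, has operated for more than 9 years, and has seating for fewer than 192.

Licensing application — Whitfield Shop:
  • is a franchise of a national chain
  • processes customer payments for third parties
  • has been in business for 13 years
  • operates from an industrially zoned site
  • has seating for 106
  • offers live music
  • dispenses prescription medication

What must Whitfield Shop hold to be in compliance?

Annual Registration, Compliance Registration, Trade Certificate

§12.1 seating 106 ≥ 82; is a franchise of a national chain; operates from an industrially zoned site → General Business Certificate required.
§12.2 offers live music → exempt from General Business Certificate.
§12.3 is a franchise of a national chain (not: is a sole proprietorship); processes customer payments for third parties; seating 106 ≥ 82 → Operating Permit not required.
§12.4 years in business 13 < 26 → Annual Registration required.
§12.5 dispenses prescription medication; is a franchise of a national chain → Operating Authorization required.
§12.6 is a franchise of a national chain; seating 106 ≥ 26; years in business 13 ≥ 3 → Trade Certificate required.
§12.7 years in business 13 > 5 → exempt from Operating Authorization.
§12.8 is a franchise of a national chain; years in business 13 > 11 → Compliance Permit not required.
§12.9 is a franchise of a national chain; seating 106 < 112 → Franchise Permit not required.
§12.10 processes customer payments for third parties; years in business 13 > 9; seating 106 < 192 → Compliance Registration required.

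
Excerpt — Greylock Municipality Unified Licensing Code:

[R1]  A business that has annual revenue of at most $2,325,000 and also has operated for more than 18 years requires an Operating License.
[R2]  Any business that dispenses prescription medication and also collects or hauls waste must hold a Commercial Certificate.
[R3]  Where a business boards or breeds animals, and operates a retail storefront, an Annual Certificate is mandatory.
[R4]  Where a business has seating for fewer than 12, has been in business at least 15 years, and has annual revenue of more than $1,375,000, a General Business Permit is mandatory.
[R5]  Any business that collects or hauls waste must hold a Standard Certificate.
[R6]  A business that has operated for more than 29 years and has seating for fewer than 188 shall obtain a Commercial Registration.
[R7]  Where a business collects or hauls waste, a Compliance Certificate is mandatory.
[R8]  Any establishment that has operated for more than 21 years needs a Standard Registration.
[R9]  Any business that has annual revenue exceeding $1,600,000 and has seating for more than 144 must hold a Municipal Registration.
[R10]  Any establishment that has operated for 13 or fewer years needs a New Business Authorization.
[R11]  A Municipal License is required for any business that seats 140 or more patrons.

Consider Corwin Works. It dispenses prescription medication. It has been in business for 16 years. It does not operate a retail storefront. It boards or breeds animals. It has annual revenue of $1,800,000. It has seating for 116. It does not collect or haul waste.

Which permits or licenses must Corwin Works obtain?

None

[R1] revenue $1,800,000 ≤ $2,325,000; years in business 16 ≤ 18 → Operating License not required.
[R2] dispenses prescription medication; does not collect or haul waste → Commercial Certificate not required.
[R3] boards or breeds animals; does not operate a retail storefront → Annual Certificate not required.
[R4] seating 116 ≥ 12; years in business 16 ≥ 15; revenue $1,800,000 > $1,375,000 → General Business Permit not required.
[R5] does not collect or haul waste → Standard Certificate not required.
[R6] years in business 16 ≤ 29; seating 116 < 188 → Commercial Registration not required.
[R7] does not collect or haul waste → Compliance Certificate not required.
[R8] years in business 16 ≤ 21 → Standard Registration not required.
[R9] revenue $1,800,000 > $1,600,000; seating 116 ≤ 144 → Municipal Registration not required.
[R10] years in business 16 > 13 → New Business Authorization not required.
[R11] seating 116 < 140 → Municipal License not required.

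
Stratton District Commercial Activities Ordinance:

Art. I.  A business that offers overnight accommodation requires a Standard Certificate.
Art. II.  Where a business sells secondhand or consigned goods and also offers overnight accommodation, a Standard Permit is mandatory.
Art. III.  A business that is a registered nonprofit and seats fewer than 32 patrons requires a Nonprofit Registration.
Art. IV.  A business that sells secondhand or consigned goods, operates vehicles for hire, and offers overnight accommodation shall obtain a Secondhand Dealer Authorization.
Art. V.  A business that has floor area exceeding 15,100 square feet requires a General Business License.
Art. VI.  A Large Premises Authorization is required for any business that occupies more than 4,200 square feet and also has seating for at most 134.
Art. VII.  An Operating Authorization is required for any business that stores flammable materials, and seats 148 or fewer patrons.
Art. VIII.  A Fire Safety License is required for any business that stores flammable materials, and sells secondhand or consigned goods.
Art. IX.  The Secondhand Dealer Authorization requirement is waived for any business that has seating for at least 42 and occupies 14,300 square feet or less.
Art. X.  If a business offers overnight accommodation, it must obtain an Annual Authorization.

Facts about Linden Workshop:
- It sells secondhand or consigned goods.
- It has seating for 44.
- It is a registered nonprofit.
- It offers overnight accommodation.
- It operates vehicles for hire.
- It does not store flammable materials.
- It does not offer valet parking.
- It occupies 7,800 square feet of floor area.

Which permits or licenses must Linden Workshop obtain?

Annual Authorization, Large Premises Authorization, Standard Certificate, Standard Permit

Art. I. offers overnight accommodation → Standard Certificate required.
Art. II. sells secondhand or consigned goods; offers overnight accommodation → Standard Permit required.
Art. III. is a registered nonprofit; seating 44 ≥ 32 → Nonprofit Registration not required.
Art. IV. sells secondhand or consigned goods; operates vehicles for hire; offers overnight accommodation → Secondhand Dealer Authorization required.
Art. V. floor area 7,800 square feet ≤ 15,100 square feet → General Business License not required.
Art. VI. floor area 7,800 square feet > 4,200 square feet; seating 44 ≤ 134 → Large Premises Authorization required.
Art. VII. does not store flammable materials; seating 44 ≤ 148 → Operating Authorization not required.
Art. VIII. does not store flammable materials; sells secondhand or consigned goods → Fire Safety License not required.
Art. IX. seating 44 ≥ 42; floor area 7,800 square feet ≤ 14,300 square feet → exempt from Secondhand Dealer Authorization.
Art. X. offers overnight accommodation → Annual Authorization required.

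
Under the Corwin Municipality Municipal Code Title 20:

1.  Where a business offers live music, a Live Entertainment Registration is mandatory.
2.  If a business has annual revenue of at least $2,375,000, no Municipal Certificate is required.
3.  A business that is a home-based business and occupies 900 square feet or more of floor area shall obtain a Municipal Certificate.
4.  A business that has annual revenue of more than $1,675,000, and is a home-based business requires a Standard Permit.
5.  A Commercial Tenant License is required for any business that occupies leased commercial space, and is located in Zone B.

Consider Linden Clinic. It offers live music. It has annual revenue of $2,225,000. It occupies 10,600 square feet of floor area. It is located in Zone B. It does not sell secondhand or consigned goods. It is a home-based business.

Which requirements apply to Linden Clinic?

1. offers live music → Live Entertainment Registration required.
2. revenue $2,225,000 < $2,375,000 → Municipal Certificate exemption does not apply.
3. is a home-based business; floor area 10,600 square feet ≥ 900 square feet → Municipal Certificate required.
4. revenue $2,225,000 > $1,675,000; is a home-based business → Standard Permit required.
5. is a home-based business (not: occupies leased commercial space); is located in Zone B → Commercial Tenant License not required.

Live Entertainment Registration, Municipal Certificate, Standard Permit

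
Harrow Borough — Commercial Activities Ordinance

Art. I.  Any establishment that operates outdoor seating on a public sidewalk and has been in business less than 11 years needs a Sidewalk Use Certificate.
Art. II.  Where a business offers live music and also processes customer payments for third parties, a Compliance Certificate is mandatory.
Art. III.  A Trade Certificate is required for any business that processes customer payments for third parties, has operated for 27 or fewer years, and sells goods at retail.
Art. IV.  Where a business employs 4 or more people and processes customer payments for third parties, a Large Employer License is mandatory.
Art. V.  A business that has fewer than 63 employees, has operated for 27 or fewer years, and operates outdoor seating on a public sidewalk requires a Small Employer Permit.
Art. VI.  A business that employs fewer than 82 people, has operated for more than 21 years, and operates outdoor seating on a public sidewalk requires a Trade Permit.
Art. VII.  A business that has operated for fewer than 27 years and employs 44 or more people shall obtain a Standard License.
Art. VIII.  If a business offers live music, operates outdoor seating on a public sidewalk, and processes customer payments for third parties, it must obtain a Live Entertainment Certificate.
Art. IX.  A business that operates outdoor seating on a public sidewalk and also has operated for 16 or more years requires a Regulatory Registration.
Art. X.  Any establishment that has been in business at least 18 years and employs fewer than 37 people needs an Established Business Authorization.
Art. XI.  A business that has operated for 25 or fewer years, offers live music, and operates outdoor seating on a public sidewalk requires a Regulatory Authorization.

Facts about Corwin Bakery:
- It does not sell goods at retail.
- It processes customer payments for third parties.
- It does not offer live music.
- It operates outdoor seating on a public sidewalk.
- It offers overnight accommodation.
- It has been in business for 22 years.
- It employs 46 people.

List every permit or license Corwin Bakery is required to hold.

Art. I. operates outdoor seating on a public sidewalk; years in business 22 ≥ 11 → Sidewalk Use Certificate not required.
Art. II. does not offer live music; processes customer payments for third parties → Compliance Certificate not required.
Art. III. processes customer payments for third parties; years in business 22 ≤ 27; does not sell goods at retail → Trade Certificate not required.
Art. IV. employees 46 ≥ 4; processes customer payments for third parties → Large Employer License required.
Art. V. employees 46 < 63; years in business 22 ≤ 27; operates outdoor seating on a public sidewalk → Small Employer Permit required.
Art. VI. employees 46 < 82; years in business 22 > 21; operates outdoor seating on a public sidewalk → Trade Permit required.
Art. VII. years in business 22 < 27; employees 46 ≥ 44 → Standard License required.
Art. VIII. does not offer live music; operates outdoor seating on a public sidewalk; processes customer payments for third parties → Live Entertainment Certificate not required.
Art. IX. operates outdoor seating on a public sidewalk; years in business 22 ≥ 16 → Regulatory Registration required.
Art. X. years in business 22 ≥ 18; employees 46 ≥ 37 → Established Business Authorization not required.
Art. XI. years in business 22 ≤ 25; does not offer live music; operates outdoor seating on a public sidewalk → Regulatory Authorization not required.

Large Employer License, Regulatory Registration, Small Employer Permit, Standard License, Trade Permit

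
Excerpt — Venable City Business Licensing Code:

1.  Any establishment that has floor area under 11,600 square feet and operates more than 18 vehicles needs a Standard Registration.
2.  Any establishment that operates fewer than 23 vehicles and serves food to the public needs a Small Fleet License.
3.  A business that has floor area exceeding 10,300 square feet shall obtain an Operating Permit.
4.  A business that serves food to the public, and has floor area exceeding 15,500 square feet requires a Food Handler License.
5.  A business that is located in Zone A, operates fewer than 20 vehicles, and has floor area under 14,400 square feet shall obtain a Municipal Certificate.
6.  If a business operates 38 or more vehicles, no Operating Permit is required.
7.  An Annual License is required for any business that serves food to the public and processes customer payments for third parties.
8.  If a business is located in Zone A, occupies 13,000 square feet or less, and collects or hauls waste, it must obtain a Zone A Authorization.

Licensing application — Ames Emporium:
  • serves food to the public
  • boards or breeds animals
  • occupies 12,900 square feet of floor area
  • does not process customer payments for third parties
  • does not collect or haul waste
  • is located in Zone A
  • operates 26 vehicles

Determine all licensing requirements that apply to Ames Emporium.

1. floor area 12,900 square feet ≥ 11,600 square feet; vehicles 26 > 18 → Standard Registration not required.
2. vehicles 26 ≥ 23; serves food to the public → Small Fleet License not required.
3. floor area 12,900 square feet > 10,300 square feet → Operating Permit required.
4. serves food to the public; floor area 12,900 square feet ≤ 15,500 square feet → Food Handler License not required.
5. is located in Zone A; vehicles 26 ≥ 20; floor area 12,900 square feet < 14,400 square feet → Municipal Certificate not required.
6. vehicles 26 < 38 → Operating Permit exemption does not apply.
7. serves food to the public; does not process customer payments for third parties → Annual License not required.
8. is located in Zone A; floor area 12,900 square feet ≤ 13,000 square feet; does not collect or haul waste → Zone A Authorization not required.

Operating Permit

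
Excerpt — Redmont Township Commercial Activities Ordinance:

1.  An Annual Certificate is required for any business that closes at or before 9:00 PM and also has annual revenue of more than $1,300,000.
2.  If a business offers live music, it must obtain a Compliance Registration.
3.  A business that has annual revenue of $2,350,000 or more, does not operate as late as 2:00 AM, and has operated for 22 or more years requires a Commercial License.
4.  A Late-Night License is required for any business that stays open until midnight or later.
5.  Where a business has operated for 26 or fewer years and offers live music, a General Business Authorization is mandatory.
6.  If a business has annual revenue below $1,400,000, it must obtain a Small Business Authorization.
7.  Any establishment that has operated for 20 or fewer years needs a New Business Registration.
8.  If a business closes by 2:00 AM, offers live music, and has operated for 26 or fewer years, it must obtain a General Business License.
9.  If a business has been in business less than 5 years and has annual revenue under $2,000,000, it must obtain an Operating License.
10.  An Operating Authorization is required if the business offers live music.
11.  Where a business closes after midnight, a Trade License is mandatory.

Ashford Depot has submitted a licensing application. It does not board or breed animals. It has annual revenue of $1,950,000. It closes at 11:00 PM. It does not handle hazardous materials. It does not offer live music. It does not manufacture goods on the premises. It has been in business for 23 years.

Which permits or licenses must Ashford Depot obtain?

1. closes 11:00 PM, after 9:00 PM; revenue $1,950,000 > $1,300,000 → Annual Certificate not required.
2. does not offer live music → Compliance Registration not required.
3. revenue $1,950,000 < $2,350,000; closes 11:00 PM, at/before 2:00 AM; years in business 23 ≥ 22 → Commercial License not required.
4. closes 11:00 PM, at/before midnight → Late-Night License not required.
5. years in business 23 ≤ 26; does not offer live music → General Business Authorization not required.
6. revenue $1,950,000 ≥ $1,400,000 → Small Business Authorization not required.
7. years in business 23 > 20 → New Business Registration not required.
8. closes 11:00 PM, at/before 2:00 AM; does not offer live music; years in business 23 ≤ 26 → General Business License not required.
9. years in business 23 ≥ 5; revenue $1,950,000 < $2,000,000 → Operating License not required.
10. does not offer live music → Operating Authorization not required.
11. closes 11:00 PM, at/before midnight → Trade License not required.

None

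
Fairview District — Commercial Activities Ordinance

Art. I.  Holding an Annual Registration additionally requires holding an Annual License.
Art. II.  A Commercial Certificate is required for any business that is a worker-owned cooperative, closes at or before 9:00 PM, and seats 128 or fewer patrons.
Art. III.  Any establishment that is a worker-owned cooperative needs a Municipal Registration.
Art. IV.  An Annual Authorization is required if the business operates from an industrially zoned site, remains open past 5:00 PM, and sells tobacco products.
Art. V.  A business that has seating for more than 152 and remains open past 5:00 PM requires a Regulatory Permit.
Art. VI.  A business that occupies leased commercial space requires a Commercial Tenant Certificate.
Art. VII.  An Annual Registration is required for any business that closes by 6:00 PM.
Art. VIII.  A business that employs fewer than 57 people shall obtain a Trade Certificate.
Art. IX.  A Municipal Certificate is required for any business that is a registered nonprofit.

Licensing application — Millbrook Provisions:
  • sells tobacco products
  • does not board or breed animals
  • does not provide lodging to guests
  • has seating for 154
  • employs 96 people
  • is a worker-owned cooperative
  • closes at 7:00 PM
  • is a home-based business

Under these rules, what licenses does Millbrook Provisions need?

Art. I. Annual Registration is not required → no effect.
Art. II. is a worker-owned cooperative; closes 7:00 PM, at/before 9:00 PM; seating 154 > 128 → Commercial Certificate not required.
Art. III. is a worker-owned cooperative → Municipal Registration required.
Art. IV. is a home-based business (not: operates from an industrially zoned site); closes 7:00 PM, after 5:00 PM; sells tobacco products → Annual Authorization not required.
Art. V. seating 154 > 152; closes 7:00 PM, after 5:00 PM → Regulatory Permit required.
Art. VI. is a home-based business (not: occupies leased commercial space) → Commercial Tenant Certificate not required.
Art. VII. closes 7:00 PM, after 6:00 PM → Annual Registration not required.
Art. VIII. employees 96 ≥ 57 → Trade Certificate not required.
Art. IX. is a worker-owned cooperative (not: is a registered nonprofit) → Municipal Certificate not required.

Municipal Registration, Regulatory Permit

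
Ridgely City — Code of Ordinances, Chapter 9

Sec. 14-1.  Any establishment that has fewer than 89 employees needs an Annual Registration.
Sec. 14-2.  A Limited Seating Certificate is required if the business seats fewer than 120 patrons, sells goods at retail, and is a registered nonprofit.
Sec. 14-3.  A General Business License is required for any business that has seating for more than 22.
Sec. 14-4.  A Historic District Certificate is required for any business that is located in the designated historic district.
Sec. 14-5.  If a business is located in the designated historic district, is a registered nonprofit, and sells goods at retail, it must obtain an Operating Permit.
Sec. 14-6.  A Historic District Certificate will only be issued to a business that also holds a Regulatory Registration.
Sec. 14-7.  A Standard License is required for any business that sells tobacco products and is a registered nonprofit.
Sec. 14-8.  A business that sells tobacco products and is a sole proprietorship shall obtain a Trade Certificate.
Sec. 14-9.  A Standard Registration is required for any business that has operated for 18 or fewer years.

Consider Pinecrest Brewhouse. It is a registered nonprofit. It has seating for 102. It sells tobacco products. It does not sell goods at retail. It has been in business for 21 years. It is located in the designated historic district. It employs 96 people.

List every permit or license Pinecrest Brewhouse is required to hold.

General Business License, Historic District Certificate, Regulatory Registration, Standard License

Sec. 14-1. employees 96 ≥ 89 → Annual Registration not required.
Sec. 14-2. seating 102 < 120; does not sell goods at retail; is a registered nonprofit → Limited Seating Certificate not required.
Sec. 14-3. seating 102 > 22 → General Business License required.
Sec. 14-4. is located in the designated historic district → Historic District Certificate required.
Sec. 14-5. is located in the designated historic district; is a registered nonprofit; does not sell goods at retail → Operating Permit not required.
Sec. 14-6. Historic District Certificate is required → Regulatory Registration also required.
Sec. 14-7. sells tobacco products; is a registered nonprofit → Standard License required.
Sec. 14-8. sells tobacco products; is a registered nonprofit (not: is a sole proprietorship) → Trade Certificate not required.
Sec. 14-9. years in business 21 > 18 → Standard Registration not required.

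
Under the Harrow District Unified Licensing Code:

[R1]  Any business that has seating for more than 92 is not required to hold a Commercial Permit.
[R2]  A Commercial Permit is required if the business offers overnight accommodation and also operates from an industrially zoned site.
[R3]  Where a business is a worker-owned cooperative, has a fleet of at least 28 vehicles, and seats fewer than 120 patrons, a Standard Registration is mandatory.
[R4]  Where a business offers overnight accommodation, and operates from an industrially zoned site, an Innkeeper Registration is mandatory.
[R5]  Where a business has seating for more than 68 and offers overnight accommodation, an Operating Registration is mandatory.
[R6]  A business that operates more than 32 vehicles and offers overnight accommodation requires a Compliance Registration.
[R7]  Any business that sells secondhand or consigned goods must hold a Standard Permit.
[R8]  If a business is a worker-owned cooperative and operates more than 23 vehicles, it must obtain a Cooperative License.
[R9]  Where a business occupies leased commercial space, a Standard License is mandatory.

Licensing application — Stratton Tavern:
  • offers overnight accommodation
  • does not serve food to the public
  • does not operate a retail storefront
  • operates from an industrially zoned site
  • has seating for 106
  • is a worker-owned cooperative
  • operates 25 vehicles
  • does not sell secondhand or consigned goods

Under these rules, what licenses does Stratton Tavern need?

[R1] seating 106 > 92 → exempt from Commercial Permit.
[R2] offers overnight accommodation; operates from an industrially zoned site → Commercial Permit required.
[R3] is a worker-owned cooperative; vehicles 25 < 28; seating 106 < 120 → Standard Registration not required.
[R4] offers overnight accommodation; operates from an industrially zoned site → Innkeeper Registration required.
[R5] seating 106 > 68; offers overnight accommodation → Operating Registration required.
[R6] vehicles 25 ≤ 32; offers overnight accommodation → Compliance Registration not required.
[R7] does not sell secondhand or consigned goods → Standard Permit not required.
[R8] is a worker-owned cooperative; vehicles 25 > 23 → Cooperative License required.
[R9] operates from an industrially zoned site (not: occupies leased commercial space) → Standard License not required.

Cooperative License, Innkeeper Registration, Operating Registration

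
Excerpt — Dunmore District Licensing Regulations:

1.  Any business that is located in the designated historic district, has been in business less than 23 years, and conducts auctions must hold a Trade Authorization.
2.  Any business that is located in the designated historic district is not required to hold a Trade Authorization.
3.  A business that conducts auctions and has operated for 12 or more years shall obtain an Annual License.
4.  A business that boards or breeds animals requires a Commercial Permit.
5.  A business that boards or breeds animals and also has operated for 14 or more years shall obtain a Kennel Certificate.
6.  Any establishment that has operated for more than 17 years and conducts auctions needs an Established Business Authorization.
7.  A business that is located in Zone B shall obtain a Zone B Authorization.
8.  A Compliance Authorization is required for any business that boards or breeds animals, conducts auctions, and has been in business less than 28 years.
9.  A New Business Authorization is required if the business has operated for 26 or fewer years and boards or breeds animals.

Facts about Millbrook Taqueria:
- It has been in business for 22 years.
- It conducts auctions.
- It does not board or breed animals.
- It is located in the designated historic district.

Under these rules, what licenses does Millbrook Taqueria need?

1. is located in the designated historic district; years in business 22 < 23; conducts auctions → Trade Authorization required.
2. is located in the designated historic district → exempt from Trade Authorization.
3. conducts auctions; years in business 22 ≥ 12 → Annual License required.
4. does not board or breed animals → Commercial Permit not required.
5. does not board or breed animals; years in business 22 ≥ 14 → Kennel Certificate not required.
6. years in business 22 > 17; conducts auctions → Established Business Authorization required.
7. is located in the designated historic district (not: is located in Zone B) → Zone B Authorization not required.
8. does not board or breed animals; conducts auctions; years in business 22 < 28 → Compliance Authorization not required.
9. years in business 22 ≤ 26; does not board or breed animals → New Business Authorization not required.

Annual License, Established Business Authorization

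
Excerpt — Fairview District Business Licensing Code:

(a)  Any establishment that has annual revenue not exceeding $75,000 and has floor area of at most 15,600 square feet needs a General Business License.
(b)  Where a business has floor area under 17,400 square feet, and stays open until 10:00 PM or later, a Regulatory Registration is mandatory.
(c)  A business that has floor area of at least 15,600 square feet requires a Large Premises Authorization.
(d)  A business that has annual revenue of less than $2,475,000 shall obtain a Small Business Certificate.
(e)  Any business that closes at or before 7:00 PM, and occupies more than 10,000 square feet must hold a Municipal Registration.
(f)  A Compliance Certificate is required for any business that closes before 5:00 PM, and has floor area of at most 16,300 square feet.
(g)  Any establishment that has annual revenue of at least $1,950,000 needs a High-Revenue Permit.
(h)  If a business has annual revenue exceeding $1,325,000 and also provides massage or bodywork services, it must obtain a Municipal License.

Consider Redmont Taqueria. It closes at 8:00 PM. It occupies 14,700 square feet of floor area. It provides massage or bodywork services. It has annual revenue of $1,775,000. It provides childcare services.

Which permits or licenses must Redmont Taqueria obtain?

(a) revenue $1,775,000 > $75,000; floor area 14,700 square feet ≤ 15,600 square feet → General Business License not required.
(b) floor area 14,700 square feet < 17,400 square feet; closes 8:00 PM, at/before 10:00 PM → Regulatory Registration not required.
(c) floor area 14,700 square feet < 15,600 square feet → Large Premises Authorization not required.
(d) revenue $1,775,000 < $2,475,000 → Small Business Certificate required.
(e) closes 8:00 PM, after 7:00 PM; floor area 14,700 square feet > 10,000 square feet → Municipal Registration not required.
(f) closes 8:00 PM, after 5:00 PM; floor area 14,700 square feet ≤ 16,300 square feet → Compliance Certificate not required.
(g) revenue $1,775,000 < $1,950,000 → High-Revenue Permit not required.
(h) revenue $1,775,000 > $1,325,000; provides massage or bodywork services → Municipal License required.

Municipal License, Small Business Certificate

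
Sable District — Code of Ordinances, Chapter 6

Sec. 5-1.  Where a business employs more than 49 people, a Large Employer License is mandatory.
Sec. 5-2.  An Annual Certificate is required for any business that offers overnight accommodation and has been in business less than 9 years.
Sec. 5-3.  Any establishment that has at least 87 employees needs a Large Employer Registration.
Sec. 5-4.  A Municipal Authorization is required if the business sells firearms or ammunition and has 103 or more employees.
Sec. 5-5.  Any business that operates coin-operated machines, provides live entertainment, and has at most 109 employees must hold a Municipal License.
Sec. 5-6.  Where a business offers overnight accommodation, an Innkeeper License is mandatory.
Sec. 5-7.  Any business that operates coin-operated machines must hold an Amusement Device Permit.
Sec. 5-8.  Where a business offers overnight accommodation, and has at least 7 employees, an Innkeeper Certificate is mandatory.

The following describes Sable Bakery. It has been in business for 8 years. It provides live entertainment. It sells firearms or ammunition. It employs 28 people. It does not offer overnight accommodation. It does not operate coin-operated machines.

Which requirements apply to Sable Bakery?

None

Sec. 5-1. employees 28 ≤ 49 → Large Employer License not required.
Sec. 5-2. does not offer overnight accommodation; years in business 8 < 9 → Annual Certificate not required.
Sec. 5-3. employees 28 < 87 → Large Employer Registration not required.
Sec. 5-4. sells firearms or ammunition; employees 28 < 103 → Municipal Authorization not required.
Sec. 5-5. does not operate coin-operated machines; provides live entertainment; employees 28 ≤ 109 → Municipal License not required.
Sec. 5-6. does not offer overnight accommodation → Innkeeper License not required.
Sec. 5-7. does not operate coin-operated machines → Amusement Device Permit not required.
Sec. 5-8. does not offer overnight accommodation; employees 28 ≥ 7 → Innkeeper Certificate not required.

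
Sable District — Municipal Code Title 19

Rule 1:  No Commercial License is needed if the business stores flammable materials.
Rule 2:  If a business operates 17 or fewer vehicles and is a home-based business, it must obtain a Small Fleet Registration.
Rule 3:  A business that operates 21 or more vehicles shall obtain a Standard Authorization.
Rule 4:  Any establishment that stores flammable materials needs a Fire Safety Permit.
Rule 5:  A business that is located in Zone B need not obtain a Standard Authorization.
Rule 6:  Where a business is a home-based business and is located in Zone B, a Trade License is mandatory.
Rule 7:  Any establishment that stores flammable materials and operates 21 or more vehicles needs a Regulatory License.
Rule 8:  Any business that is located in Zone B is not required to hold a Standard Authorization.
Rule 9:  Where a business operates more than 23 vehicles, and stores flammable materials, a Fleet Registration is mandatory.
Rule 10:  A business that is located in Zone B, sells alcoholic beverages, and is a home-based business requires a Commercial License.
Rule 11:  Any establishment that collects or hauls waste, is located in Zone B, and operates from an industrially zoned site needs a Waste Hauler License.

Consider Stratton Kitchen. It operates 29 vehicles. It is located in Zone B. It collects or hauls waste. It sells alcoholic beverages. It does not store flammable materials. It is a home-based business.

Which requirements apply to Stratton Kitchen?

Rule 1: does not store flammable materials → Commercial License exemption does not apply.
Rule 2: vehicles 29 > 17; is a home-based business → Small Fleet Registration not required.
Rule 3: vehicles 29 ≥ 21 → Standard Authorization required.
Rule 4: does not store flammable materials → Fire Safety Permit not required.
Rule 5: is located in Zone B → exempt from Standard Authorization.
Rule 6: is a home-based business; is located in Zone B → Trade License required.
Rule 7: does not store flammable materials; vehicles 29 ≥ 21 → Regulatory License not required.
Rule 8: is located in Zone B → exempt from Standard Authorization.
Rule 9: vehicles 29 > 23; does not store flammable materials → Fleet Registration not required.
Rule 10: is located in Zone B; sells alcoholic beverages; is a home-based business → Commercial License required.
Rule 11: collects or hauls waste; is located in Zone B; is a home-based business (not: operates from an industrially zoned site) → Waste Hauler License not required.

Commercial License, Trade License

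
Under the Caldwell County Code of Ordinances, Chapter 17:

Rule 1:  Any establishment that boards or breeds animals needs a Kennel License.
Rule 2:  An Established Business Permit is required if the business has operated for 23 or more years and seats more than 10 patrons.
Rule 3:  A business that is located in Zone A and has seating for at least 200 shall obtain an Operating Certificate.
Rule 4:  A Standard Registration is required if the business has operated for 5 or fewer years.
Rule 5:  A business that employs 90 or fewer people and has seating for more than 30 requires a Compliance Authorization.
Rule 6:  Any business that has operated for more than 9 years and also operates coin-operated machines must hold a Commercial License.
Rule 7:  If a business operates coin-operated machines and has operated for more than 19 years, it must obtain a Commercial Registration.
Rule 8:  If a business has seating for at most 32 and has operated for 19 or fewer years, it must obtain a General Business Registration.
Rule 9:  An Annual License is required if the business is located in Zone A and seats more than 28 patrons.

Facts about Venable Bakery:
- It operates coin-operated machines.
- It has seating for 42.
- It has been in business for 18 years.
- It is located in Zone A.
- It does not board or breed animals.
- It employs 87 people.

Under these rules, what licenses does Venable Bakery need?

Annual License, Commercial License, Compliance Authorization

Rule 1: does not board or breed animals → Kennel License not required.
Rule 2: years in business 18 < 23; seating 42 > 10 → Established Business Permit not required.
Rule 3: is located in Zone A; seating 42 < 200 → Operating Certificate not required.
Rule 4: years in business 18 > 5 → Standard Registration not required.
Rule 5: employees 87 ≤ 90; seating 42 > 30 → Compliance Authorization required.
Rule 6: years in business 18 > 9; operates coin-operated machines → Commercial License required.
Rule 7: operates coin-operated machines; years in business 18 ≤ 19 → Commercial Registration not required.
Rule 8: seating 42 > 32; years in business 18 ≤ 19 → General Business Registration not required.
Rule 9: is located in Zone A; seating 42 > 28 → Annual License required.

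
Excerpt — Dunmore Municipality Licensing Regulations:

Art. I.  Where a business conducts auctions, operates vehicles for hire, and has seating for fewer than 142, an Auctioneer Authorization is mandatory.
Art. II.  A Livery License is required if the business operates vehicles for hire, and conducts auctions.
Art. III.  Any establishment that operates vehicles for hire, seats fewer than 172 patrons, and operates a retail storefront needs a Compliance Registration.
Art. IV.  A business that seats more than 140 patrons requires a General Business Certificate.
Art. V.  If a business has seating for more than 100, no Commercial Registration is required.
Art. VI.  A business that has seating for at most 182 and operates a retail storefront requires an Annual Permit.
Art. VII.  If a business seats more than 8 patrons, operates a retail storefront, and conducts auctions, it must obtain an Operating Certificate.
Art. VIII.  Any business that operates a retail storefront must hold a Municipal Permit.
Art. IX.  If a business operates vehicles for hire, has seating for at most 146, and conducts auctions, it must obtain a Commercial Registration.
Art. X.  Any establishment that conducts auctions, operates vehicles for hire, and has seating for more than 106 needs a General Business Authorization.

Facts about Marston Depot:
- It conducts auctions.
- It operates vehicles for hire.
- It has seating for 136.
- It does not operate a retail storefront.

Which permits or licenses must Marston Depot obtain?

Auctioneer Authorization, General Business Authorization, Livery License

Art. I. conducts auctions; operates vehicles for hire; seating 136 < 142 → Auctioneer Authorization required.
Art. II. operates vehicles for hire; conducts auctions → Livery License required.
Art. III. operates vehicles for hire; seating 136 < 172; does not operate a retail storefront → Compliance Registration not required.
Art. IV. seating 136 ≤ 140 → General Business Certificate not required.
Art. V. seating 136 > 100 → exempt from Commercial Registration.
Art. VI. seating 136 ≤ 182; does not operate a retail storefront → Annual Permit not required.
Art. VII. seating 136 > 8; does not operate a retail storefront; conducts auctions → Operating Certificate not required.
Art. VIII. does not operate a retail storefront → Municipal Permit not required.
Art. IX. operates vehicles for hire; seating 136 ≤ 146; conducts auctions → Commercial Registration required.
Art. X. conducts auctions; operates vehicles for hire; seating 136 > 106 → General Business Authorization required.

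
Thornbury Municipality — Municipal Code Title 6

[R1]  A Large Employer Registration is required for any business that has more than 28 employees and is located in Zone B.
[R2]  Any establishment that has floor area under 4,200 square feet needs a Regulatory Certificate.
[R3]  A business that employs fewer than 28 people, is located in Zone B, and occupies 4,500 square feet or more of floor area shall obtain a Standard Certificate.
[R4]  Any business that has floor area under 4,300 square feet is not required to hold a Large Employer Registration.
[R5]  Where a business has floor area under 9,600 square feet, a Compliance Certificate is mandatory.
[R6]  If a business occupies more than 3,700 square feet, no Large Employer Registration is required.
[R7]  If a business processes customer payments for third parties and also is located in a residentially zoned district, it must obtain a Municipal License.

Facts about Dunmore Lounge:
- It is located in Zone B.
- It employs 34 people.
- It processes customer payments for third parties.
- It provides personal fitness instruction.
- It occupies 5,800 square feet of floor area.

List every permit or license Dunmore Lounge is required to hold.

[R1] employees 34 > 28; is located in Zone B → Large Employer Registration required.
[R2] floor area 5,800 square feet ≥ 4,200 square feet → Regulatory Certificate not required.
[R3] employees 34 ≥ 28; is located in Zone B; floor area 5,800 square feet ≥ 4,500 square feet → Standard Certificate not required.
[R4] floor area 5,800 square feet ≥ 4,300 square feet → Large Employer Registration exemption does not apply.
[R5] floor area 5,800 square feet < 9,600 square feet → Compliance Certificate required.
[R6] floor area 5,800 square feet > 3,700 square feet → exempt from Large Employer Registration.
[R7] processes customer payments for third parties; is located in Zone B (not: is located in a residentially zoned district) → Municipal License not required.

Compliance Certificate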